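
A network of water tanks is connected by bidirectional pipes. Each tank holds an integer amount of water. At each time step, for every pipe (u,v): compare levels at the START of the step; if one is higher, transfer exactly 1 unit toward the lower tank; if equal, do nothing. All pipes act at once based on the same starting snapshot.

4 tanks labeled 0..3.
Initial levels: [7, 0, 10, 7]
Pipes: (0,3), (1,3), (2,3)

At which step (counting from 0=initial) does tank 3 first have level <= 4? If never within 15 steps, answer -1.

Step 1: flows [0=3,3->1,2->3] -> levels [7 1 9 7]
Step 2: flows [0=3,3->1,2->3] -> levels [7 2 8 7]
Step 3: flows [0=3,3->1,2->3] -> levels [7 3 7 7]
Step 4: flows [0=3,3->1,2=3] -> levels [7 4 7 6]
Step 5: flows [0->3,3->1,2->3] -> levels [6 5 6 7]
Step 6: flows [3->0,3->1,3->2] -> levels [7 6 7 4]
Tank 3 first reaches <=4 at step 6

Answer: 6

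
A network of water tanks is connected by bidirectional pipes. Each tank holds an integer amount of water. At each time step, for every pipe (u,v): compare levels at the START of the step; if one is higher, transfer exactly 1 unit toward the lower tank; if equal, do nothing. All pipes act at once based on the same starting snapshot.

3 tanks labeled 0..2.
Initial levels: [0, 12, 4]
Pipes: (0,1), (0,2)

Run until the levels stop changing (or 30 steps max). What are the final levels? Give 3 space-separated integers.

Answer: 4 6 6

Derivation:
Step 1: flows [1->0,2->0] -> levels [2 11 3]
Step 2: flows [1->0,2->0] -> levels [4 10 2]
Step 3: flows [1->0,0->2] -> levels [4 9 3]
Step 4: flows [1->0,0->2] -> levels [4 8 4]
Step 5: flows [1->0,0=2] -> levels [5 7 4]
Step 6: flows [1->0,0->2] -> levels [5 6 5]
Step 7: flows [1->0,0=2] -> levels [6 5 5]
Step 8: flows [0->1,0->2] -> levels [4 6 6]
Step 9: flows [1->0,2->0] -> levels [6 5 5]
  -> period-2 cycle: step 9 state = step 7 state; never stabilizes
  -> state at step 30: (30-7) mod 2 = 1, same as step 8 -> [4 6 6]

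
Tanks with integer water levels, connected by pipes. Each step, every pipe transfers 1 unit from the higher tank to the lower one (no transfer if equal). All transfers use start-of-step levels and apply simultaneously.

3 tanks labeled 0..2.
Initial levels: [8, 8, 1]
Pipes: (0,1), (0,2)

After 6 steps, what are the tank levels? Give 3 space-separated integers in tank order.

Answer: 7 5 5

Derivation:
Step 1: flows [0=1,0->2] -> levels [7 8 2]
Step 2: flows [1->0,0->2] -> levels [7 7 3]
Step 3: flows [0=1,0->2] -> levels [6 7 4]
Step 4: flows [1->0,0->2] -> levels [6 6 5]
Step 5: flows [0=1,0->2] -> levels [5 6 6]
Step 6: flows [1->0,2->0] -> levels [7 5 5]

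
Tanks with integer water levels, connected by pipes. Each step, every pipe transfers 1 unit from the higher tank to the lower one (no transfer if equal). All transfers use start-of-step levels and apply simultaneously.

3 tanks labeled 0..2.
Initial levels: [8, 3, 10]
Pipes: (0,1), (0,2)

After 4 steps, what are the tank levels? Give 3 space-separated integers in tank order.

Step 1: flows [0->1,2->0] -> levels [8 4 9]
Step 2: flows [0->1,2->0] -> levels [8 5 8]
Step 3: flows [0->1,0=2] -> levels [7 6 8]
Step 4: flows [0->1,2->0] -> levels [7 7 7]

Answer: 7 7 7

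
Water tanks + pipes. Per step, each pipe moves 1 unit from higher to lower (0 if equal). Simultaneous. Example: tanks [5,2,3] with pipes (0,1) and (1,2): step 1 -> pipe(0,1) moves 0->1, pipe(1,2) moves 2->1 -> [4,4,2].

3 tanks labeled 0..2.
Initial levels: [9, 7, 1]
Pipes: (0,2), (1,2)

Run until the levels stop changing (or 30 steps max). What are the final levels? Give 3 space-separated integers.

Step 1: flows [0->2,1->2] -> levels [8 6 3]
Step 2: flows [0->2,1->2] -> levels [7 5 5]
Step 3: flows [0->2,1=2] -> levels [6 5 6]
Step 4: flows [0=2,2->1] -> levels [6 6 5]
Step 5: flows [0->2,1->2] -> levels [5 5 7]
Step 6: flows [2->0,2->1] -> levels [6 6 5]
  -> period-2 cycle: step 6 state = step 4 state; never stabilizes
  -> state at step 30: (30-4) mod 2 = 0, same as step 4 -> [6 6 5]

Answer: 6 6 5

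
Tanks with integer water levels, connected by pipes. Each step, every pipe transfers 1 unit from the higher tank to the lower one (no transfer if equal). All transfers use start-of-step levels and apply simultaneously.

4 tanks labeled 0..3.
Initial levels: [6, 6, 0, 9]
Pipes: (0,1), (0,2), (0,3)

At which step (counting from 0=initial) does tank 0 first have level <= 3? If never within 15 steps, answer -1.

Step 1: flows [0=1,0->2,3->0] -> levels [6 6 1 8]
Step 2: flows [0=1,0->2,3->0] -> levels [6 6 2 7]
Step 3: flows [0=1,0->2,3->0] -> levels [6 6 3 6]
Step 4: flows [0=1,0->2,0=3] -> levels [5 6 4 6]
Step 5: flows [1->0,0->2,3->0] -> levels [6 5 5 5]
Step 6: flows [0->1,0->2,0->3] -> levels [3 6 6 6]
Tank 0 first reaches <=3 at step 6

Answer: 6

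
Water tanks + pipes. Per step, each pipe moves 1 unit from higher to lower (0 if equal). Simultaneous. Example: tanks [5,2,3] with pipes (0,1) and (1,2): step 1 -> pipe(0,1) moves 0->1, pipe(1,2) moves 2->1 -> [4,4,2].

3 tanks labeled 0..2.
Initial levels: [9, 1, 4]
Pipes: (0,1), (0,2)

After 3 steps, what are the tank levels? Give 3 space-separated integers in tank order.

Step 1: flows [0->1,0->2] -> levels [7 2 5]
Step 2: flows [0->1,0->2] -> levels [5 3 6]
Step 3: flows [0->1,2->0] -> levels [5 4 5]

Answer: 5 4 5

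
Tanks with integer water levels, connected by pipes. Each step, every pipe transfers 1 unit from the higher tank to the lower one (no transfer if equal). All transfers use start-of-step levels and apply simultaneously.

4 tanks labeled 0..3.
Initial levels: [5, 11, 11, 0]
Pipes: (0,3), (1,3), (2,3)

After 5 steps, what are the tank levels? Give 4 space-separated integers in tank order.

Step 1: flows [0->3,1->3,2->3] -> levels [4 10 10 3]
Step 2: flows [0->3,1->3,2->3] -> levels [3 9 9 6]
Step 3: flows [3->0,1->3,2->3] -> levels [4 8 8 7]
Step 4: flows [3->0,1->3,2->3] -> levels [5 7 7 8]
Step 5: flows [3->0,3->1,3->2] -> levels [6 8 8 5]

Answer: 6 8 8 5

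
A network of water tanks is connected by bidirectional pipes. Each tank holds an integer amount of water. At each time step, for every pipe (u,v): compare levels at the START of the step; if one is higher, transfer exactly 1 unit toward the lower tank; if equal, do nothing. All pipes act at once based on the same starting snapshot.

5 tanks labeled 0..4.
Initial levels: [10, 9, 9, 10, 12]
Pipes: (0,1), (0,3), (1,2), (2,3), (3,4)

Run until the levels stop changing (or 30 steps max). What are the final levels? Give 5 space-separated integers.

Answer: 11 9 11 8 11

Derivation:
Step 1: flows [0->1,0=3,1=2,3->2,4->3] -> levels [9 10 10 10 11]
Step 2: flows [1->0,3->0,1=2,2=3,4->3] -> levels [11 9 10 10 10]
Step 3: flows [0->1,0->3,2->1,2=3,3=4] -> levels [9 11 9 11 10]
Step 4: flows [1->0,3->0,1->2,3->2,3->4] -> levels [11 9 11 8 11]
Step 5: flows [0->1,0->3,2->1,2->3,4->3] -> levels [9 11 9 11 10]
  -> period-2 cycle: step 5 state = step 3 state; never stabilizes
  -> state at step 30: (30-3) mod 2 = 1, same as step 4 -> [11 9 11 8 11]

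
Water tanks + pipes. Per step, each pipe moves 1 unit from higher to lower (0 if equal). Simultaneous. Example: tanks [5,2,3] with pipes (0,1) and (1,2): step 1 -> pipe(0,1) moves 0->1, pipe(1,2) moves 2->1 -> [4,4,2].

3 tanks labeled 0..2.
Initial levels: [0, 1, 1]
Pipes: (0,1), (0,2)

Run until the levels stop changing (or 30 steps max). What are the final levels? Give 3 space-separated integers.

Step 1: flows [1->0,2->0] -> levels [2 0 0]
Step 2: flows [0->1,0->2] -> levels [0 1 1]
  -> period-2 cycle: step 2 state = step 0 state; never stabilizes
  -> state at step 30: (30-0) mod 2 = 0, same as step 0 -> [0 1 1]

Answer: 0 1 1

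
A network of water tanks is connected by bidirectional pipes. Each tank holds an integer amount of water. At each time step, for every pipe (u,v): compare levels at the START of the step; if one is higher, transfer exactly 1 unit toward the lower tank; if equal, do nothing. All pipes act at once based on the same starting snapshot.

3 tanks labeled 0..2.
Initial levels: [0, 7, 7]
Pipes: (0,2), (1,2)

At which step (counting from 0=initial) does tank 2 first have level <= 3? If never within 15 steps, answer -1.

Answer: -1

Derivation:
Step 1: flows [2->0,1=2] -> levels [1 7 6]
Step 2: flows [2->0,1->2] -> levels [2 6 6]
Step 3: flows [2->0,1=2] -> levels [3 6 5]
Step 4: flows [2->0,1->2] -> levels [4 5 5]
Step 5: flows [2->0,1=2] -> levels [5 5 4]
Step 6: flows [0->2,1->2] -> levels [4 4 6]
Step 7: flows [2->0,2->1] -> levels [5 5 4]
  -> period-2 cycle (repeats step 5); tank 2 never drops to <=3
Tank 2 never reaches <=3 within 15 steps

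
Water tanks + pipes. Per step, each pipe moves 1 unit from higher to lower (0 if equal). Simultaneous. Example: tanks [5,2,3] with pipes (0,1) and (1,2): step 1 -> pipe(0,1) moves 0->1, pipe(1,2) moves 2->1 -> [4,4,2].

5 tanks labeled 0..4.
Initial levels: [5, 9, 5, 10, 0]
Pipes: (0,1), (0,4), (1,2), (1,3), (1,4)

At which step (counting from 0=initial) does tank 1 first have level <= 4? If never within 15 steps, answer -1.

Step 1: flows [1->0,0->4,1->2,3->1,1->4] -> levels [5 7 6 9 2]
Step 2: flows [1->0,0->4,1->2,3->1,1->4] -> levels [5 5 7 8 4]
Step 3: flows [0=1,0->4,2->1,3->1,1->4] -> levels [4 6 6 7 6]
Step 4: flows [1->0,4->0,1=2,3->1,1=4] -> levels [6 6 6 6 5]
Step 5: flows [0=1,0->4,1=2,1=3,1->4] -> levels [5 5 6 6 7]
Step 6: flows [0=1,4->0,2->1,3->1,4->1] -> levels [6 8 5 5 5]
Step 7: flows [1->0,0->4,1->2,1->3,1->4] -> levels [6 4 6 6 7]
Tank 1 first reaches <=4 at step 7

Answer: 7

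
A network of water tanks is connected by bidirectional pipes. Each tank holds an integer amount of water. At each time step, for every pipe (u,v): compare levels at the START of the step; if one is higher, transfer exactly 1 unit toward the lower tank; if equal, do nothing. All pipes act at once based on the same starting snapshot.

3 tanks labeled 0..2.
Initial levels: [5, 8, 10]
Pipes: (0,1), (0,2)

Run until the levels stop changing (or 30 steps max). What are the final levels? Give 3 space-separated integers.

Answer: 9 7 7

Derivation:
Step 1: flows [1->0,2->0] -> levels [7 7 9]
Step 2: flows [0=1,2->0] -> levels [8 7 8]
Step 3: flows [0->1,0=2] -> levels [7 8 8]
Step 4: flows [1->0,2->0] -> levels [9 7 7]
Step 5: flows [0->1,0->2] -> levels [7 8 8]
  -> period-2 cycle: step 5 state = step 3 state; never stabilizes
  -> state at step 30: (30-3) mod 2 = 1, same as step 4 -> [9 7 7]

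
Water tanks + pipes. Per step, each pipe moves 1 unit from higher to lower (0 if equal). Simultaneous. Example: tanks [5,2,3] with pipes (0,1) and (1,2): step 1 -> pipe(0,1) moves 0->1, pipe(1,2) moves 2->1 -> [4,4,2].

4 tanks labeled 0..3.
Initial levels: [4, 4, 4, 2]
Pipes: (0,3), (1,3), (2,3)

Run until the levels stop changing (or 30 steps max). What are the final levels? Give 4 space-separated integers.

Answer: 4 4 4 2

Derivation:
Step 1: flows [0->3,1->3,2->3] -> levels [3 3 3 5]
Step 2: flows [3->0,3->1,3->2] -> levels [4 4 4 2]
  -> period-2 cycle: step 2 state = step 0 state; never stabilizes
  -> state at step 30: (30-0) mod 2 = 0, same as step 0 -> [4 4 4 2]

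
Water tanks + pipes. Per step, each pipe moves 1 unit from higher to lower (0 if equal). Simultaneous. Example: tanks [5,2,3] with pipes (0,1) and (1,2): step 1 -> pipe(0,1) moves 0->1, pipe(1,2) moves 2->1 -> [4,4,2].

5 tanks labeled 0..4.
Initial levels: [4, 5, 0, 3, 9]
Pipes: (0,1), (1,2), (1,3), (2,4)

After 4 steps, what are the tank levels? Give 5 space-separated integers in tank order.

Step 1: flows [1->0,1->2,1->3,4->2] -> levels [5 2 2 4 8]
Step 2: flows [0->1,1=2,3->1,4->2] -> levels [4 4 3 3 7]
Step 3: flows [0=1,1->2,1->3,4->2] -> levels [4 2 5 4 6]
Step 4: flows [0->1,2->1,3->1,4->2] -> levels [3 5 5 3 5]

Answer: 3 5 5 3 5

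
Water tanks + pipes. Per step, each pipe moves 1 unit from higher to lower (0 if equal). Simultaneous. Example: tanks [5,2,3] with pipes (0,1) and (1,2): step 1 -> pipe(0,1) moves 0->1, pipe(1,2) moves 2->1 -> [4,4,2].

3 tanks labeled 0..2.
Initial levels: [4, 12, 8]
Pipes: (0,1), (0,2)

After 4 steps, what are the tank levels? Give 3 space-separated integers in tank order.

Answer: 8 8 8

Derivation:
Step 1: flows [1->0,2->0] -> levels [6 11 7]
Step 2: flows [1->0,2->0] -> levels [8 10 6]
Step 3: flows [1->0,0->2] -> levels [8 9 7]
Step 4: flows [1->0,0->2] -> levels [8 8 8]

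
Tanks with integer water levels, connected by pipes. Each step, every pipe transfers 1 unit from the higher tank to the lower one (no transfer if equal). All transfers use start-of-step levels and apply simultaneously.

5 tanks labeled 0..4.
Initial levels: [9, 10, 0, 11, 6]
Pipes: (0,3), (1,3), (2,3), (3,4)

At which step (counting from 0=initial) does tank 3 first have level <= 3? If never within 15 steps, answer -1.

Answer: -1

Derivation:
Step 1: flows [3->0,3->1,3->2,3->4] -> levels [10 11 1 7 7]
Step 2: flows [0->3,1->3,3->2,3=4] -> levels [9 10 2 8 7]
Step 3: flows [0->3,1->3,3->2,3->4] -> levels [8 9 3 8 8]
Step 4: flows [0=3,1->3,3->2,3=4] -> levels [8 8 4 8 8]
Step 5: flows [0=3,1=3,3->2,3=4] -> levels [8 8 5 7 8]
Step 6: flows [0->3,1->3,3->2,4->3] -> levels [7 7 6 9 7]
Step 7: flows [3->0,3->1,3->2,3->4] -> levels [8 8 7 5 8]
Step 8: flows [0->3,1->3,2->3,4->3] -> levels [7 7 6 9 7]
  -> period-2 cycle (repeats step 6); tank 3 never drops to <=3
Tank 3 never reaches <=3 within 15 steps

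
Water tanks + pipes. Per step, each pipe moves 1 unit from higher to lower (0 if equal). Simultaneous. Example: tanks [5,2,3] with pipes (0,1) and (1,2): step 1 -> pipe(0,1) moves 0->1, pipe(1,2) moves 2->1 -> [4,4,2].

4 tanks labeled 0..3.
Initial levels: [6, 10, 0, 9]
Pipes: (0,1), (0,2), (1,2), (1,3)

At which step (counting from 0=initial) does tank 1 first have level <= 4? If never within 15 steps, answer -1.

Answer: -1

Derivation:
Step 1: flows [1->0,0->2,1->2,1->3] -> levels [6 7 2 10]
Step 2: flows [1->0,0->2,1->2,3->1] -> levels [6 6 4 9]
Step 3: flows [0=1,0->2,1->2,3->1] -> levels [5 6 6 8]
Step 4: flows [1->0,2->0,1=2,3->1] -> levels [7 6 5 7]
Step 5: flows [0->1,0->2,1->2,3->1] -> levels [5 7 7 6]
Step 6: flows [1->0,2->0,1=2,1->3] -> levels [7 5 6 7]
Step 7: flows [0->1,0->2,2->1,3->1] -> levels [5 8 6 6]
Step 8: flows [1->0,2->0,1->2,1->3] -> levels [7 5 6 7]
  -> period-2 cycle (repeats step 6); tank 1 never drops to <=4
Tank 1 never reaches <=4 within 15 steps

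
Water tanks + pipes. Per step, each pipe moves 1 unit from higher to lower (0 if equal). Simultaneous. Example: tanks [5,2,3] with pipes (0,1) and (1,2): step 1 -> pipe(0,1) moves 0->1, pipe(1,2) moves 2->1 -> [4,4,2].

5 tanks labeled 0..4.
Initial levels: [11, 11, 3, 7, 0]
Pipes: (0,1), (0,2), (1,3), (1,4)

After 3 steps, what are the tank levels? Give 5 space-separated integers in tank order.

Answer: 7 8 6 8 3

Derivation:
Step 1: flows [0=1,0->2,1->3,1->4] -> levels [10 9 4 8 1]
Step 2: flows [0->1,0->2,1->3,1->4] -> levels [8 8 5 9 2]
Step 3: flows [0=1,0->2,3->1,1->4] -> levels [7 8 6 8 3]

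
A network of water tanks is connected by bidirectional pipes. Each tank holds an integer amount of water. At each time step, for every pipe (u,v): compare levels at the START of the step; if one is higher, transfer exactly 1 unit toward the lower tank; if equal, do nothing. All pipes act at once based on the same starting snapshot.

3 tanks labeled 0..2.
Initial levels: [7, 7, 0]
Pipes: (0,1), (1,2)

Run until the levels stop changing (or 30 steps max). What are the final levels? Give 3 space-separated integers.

Answer: 4 6 4

Derivation:
Step 1: flows [0=1,1->2] -> levels [7 6 1]
Step 2: flows [0->1,1->2] -> levels [6 6 2]
Step 3: flows [0=1,1->2] -> levels [6 5 3]
Step 4: flows [0->1,1->2] -> levels [5 5 4]
Step 5: flows [0=1,1->2] -> levels [5 4 5]
Step 6: flows [0->1,2->1] -> levels [4 6 4]
Step 7: flows [1->0,1->2] -> levels [5 4 5]
  -> period-2 cycle: step 7 state = step 5 state; never stabilizes
  -> state at step 30: (30-5) mod 2 = 1, same as step 6 -> [4 6 4]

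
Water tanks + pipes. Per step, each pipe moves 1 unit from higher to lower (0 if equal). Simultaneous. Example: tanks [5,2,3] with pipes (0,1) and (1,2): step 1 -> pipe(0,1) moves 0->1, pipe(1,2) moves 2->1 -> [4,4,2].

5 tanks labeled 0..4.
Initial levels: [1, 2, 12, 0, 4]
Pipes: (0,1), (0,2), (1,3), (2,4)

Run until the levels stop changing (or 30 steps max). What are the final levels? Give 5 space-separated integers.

Answer: 3 3 5 4 4

Derivation:
Step 1: flows [1->0,2->0,1->3,2->4] -> levels [3 0 10 1 5]
Step 2: flows [0->1,2->0,3->1,2->4] -> levels [3 2 8 0 6]
Step 3: flows [0->1,2->0,1->3,2->4] -> levels [3 2 6 1 7]
Step 4: flows [0->1,2->0,1->3,4->2] -> levels [3 2 6 2 6]
Step 5: flows [0->1,2->0,1=3,2=4] -> levels [3 3 5 2 6]
Step 6: flows [0=1,2->0,1->3,4->2] -> levels [4 2 5 3 5]
Step 7: flows [0->1,2->0,3->1,2=4] -> levels [4 4 4 2 5]
Step 8: flows [0=1,0=2,1->3,4->2] -> levels [4 3 5 3 4]
Step 9: flows [0->1,2->0,1=3,2->4] -> levels [4 4 3 3 5]
Step 10: flows [0=1,0->2,1->3,4->2] -> levels [3 3 5 4 4]
Step 11: flows [0=1,2->0,3->1,2->4] -> levels [4 4 3 3 5]
  -> period-2 cycle: step 11 state = step 9 state; never stabilizes
  -> state at step 30: (30-9) mod 2 = 1, same as step 10 -> [3 3 5 4 4]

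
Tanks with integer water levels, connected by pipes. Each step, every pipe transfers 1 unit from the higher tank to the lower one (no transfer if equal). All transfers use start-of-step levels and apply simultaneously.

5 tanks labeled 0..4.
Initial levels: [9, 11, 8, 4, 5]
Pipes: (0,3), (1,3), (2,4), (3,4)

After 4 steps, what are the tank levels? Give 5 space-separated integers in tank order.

Step 1: flows [0->3,1->3,2->4,4->3] -> levels [8 10 7 7 5]
Step 2: flows [0->3,1->3,2->4,3->4] -> levels [7 9 6 8 7]
Step 3: flows [3->0,1->3,4->2,3->4] -> levels [8 8 7 7 7]
Step 4: flows [0->3,1->3,2=4,3=4] -> levels [7 7 7 9 7]

Answer: 7 7 7 9 7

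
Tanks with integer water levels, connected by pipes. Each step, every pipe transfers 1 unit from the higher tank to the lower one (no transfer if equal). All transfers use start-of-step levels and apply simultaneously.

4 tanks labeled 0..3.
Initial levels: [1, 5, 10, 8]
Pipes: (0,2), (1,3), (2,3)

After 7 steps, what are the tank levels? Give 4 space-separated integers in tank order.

Answer: 6 6 5 7

Derivation:
Step 1: flows [2->0,3->1,2->3] -> levels [2 6 8 8]
Step 2: flows [2->0,3->1,2=3] -> levels [3 7 7 7]
Step 3: flows [2->0,1=3,2=3] -> levels [4 7 6 7]
Step 4: flows [2->0,1=3,3->2] -> levels [5 7 6 6]
Step 5: flows [2->0,1->3,2=3] -> levels [6 6 5 7]
Step 6: flows [0->2,3->1,3->2] -> levels [5 7 7 5]
Step 7: flows [2->0,1->3,2->3] -> levels [6 6 5 7]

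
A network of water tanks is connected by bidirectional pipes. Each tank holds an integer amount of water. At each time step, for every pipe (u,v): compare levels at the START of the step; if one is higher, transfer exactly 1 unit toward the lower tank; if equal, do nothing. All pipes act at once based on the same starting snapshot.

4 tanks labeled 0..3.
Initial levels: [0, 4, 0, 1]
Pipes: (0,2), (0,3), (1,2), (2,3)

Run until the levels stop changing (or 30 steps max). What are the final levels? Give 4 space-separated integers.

Answer: 2 2 -1 2

Derivation:
Step 1: flows [0=2,3->0,1->2,3->2] -> levels [1 3 2 -1]
Step 2: flows [2->0,0->3,1->2,2->3] -> levels [1 2 1 1]
Step 3: flows [0=2,0=3,1->2,2=3] -> levels [1 1 2 1]
Step 4: flows [2->0,0=3,2->1,2->3] -> levels [2 2 -1 2]
Step 5: flows [0->2,0=3,1->2,3->2] -> levels [1 1 2 1]
  -> period-2 cycle: step 5 state = step 3 state; never stabilizes
  -> state at step 30: (30-3) mod 2 = 1, same as step 4 -> [2 2 -1 2]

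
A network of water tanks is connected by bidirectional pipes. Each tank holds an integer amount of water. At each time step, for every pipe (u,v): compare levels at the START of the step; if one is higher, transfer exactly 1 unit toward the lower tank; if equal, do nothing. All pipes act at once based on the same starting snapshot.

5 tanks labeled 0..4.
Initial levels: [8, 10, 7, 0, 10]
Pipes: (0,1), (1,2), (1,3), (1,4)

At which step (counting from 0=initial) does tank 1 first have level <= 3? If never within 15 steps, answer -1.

Step 1: flows [1->0,1->2,1->3,1=4] -> levels [9 7 8 1 10]
Step 2: flows [0->1,2->1,1->3,4->1] -> levels [8 9 7 2 9]
Step 3: flows [1->0,1->2,1->3,1=4] -> levels [9 6 8 3 9]
Step 4: flows [0->1,2->1,1->3,4->1] -> levels [8 8 7 4 8]
Step 5: flows [0=1,1->2,1->3,1=4] -> levels [8 6 8 5 8]
Step 6: flows [0->1,2->1,1->3,4->1] -> levels [7 8 7 6 7]
Step 7: flows [1->0,1->2,1->3,1->4] -> levels [8 4 8 7 8]
Step 8: flows [0->1,2->1,3->1,4->1] -> levels [7 8 7 6 7]
  -> period-2 cycle (repeats step 6); tank 1 never drops to <=3
Tank 1 never reaches <=3 within 15 steps

Answer: -1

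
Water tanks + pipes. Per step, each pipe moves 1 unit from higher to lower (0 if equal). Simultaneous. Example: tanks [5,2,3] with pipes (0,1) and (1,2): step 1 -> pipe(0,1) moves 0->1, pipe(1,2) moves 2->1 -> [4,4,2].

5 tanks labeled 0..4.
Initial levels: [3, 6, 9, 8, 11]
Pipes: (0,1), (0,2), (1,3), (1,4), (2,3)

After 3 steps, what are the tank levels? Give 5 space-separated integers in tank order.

Step 1: flows [1->0,2->0,3->1,4->1,2->3] -> levels [5 7 7 8 10]
Step 2: flows [1->0,2->0,3->1,4->1,3->2] -> levels [7 8 7 6 9]
Step 3: flows [1->0,0=2,1->3,4->1,2->3] -> levels [8 7 6 8 8]

Answer: 8 7 6 8 8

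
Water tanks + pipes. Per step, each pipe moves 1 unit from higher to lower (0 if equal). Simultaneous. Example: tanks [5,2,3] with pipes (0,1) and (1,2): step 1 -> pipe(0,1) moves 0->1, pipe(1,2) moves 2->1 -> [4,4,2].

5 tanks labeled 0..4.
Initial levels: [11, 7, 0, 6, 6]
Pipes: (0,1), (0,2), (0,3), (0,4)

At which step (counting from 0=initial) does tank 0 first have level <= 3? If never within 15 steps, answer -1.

Step 1: flows [0->1,0->2,0->3,0->4] -> levels [7 8 1 7 7]
Step 2: flows [1->0,0->2,0=3,0=4] -> levels [7 7 2 7 7]
Step 3: flows [0=1,0->2,0=3,0=4] -> levels [6 7 3 7 7]
Step 4: flows [1->0,0->2,3->0,4->0] -> levels [8 6 4 6 6]
Step 5: flows [0->1,0->2,0->3,0->4] -> levels [4 7 5 7 7]
Step 6: flows [1->0,2->0,3->0,4->0] -> levels [8 6 4 6 6]
  -> period-2 cycle (repeats step 4); tank 0 never drops to <=3
Tank 0 never reaches <=3 within 15 steps

Answer: -1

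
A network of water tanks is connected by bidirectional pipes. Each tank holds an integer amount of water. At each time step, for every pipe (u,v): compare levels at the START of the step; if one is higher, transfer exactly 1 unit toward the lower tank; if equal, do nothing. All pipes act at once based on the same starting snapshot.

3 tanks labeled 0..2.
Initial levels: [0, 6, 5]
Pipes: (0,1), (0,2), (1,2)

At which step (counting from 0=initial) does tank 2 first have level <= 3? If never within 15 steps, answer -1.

Answer: 2

Derivation:
Step 1: flows [1->0,2->0,1->2] -> levels [2 4 5]
Step 2: flows [1->0,2->0,2->1] -> levels [4 4 3]
Tank 2 first reaches <=3 at step 2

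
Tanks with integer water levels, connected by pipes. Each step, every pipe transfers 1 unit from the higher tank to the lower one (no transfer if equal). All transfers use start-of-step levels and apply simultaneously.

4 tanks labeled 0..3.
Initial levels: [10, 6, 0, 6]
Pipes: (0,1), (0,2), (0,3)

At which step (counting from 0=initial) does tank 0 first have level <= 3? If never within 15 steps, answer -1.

Step 1: flows [0->1,0->2,0->3] -> levels [7 7 1 7]
Step 2: flows [0=1,0->2,0=3] -> levels [6 7 2 7]
Step 3: flows [1->0,0->2,3->0] -> levels [7 6 3 6]
Step 4: flows [0->1,0->2,0->3] -> levels [4 7 4 7]
Step 5: flows [1->0,0=2,3->0] -> levels [6 6 4 6]
Step 6: flows [0=1,0->2,0=3] -> levels [5 6 5 6]
Step 7: flows [1->0,0=2,3->0] -> levels [7 5 5 5]
Step 8: flows [0->1,0->2,0->3] -> levels [4 6 6 6]
Step 9: flows [1->0,2->0,3->0] -> levels [7 5 5 5]
  -> period-2 cycle (repeats step 7); tank 0 never drops to <=3
Tank 0 never reaches <=3 within 15 steps

Answer: -1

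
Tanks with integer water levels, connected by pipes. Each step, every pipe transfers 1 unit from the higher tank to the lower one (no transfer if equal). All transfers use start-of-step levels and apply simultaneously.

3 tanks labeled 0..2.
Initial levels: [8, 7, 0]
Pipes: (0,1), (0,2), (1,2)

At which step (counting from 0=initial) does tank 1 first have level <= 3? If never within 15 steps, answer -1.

Answer: -1

Derivation:
Step 1: flows [0->1,0->2,1->2] -> levels [6 7 2]
Step 2: flows [1->0,0->2,1->2] -> levels [6 5 4]
Step 3: flows [0->1,0->2,1->2] -> levels [4 5 6]
Step 4: flows [1->0,2->0,2->1] -> levels [6 5 4]
  -> period-2 cycle (repeats step 2); tank 1 never drops to <=3
Tank 1 never reaches <=3 within 15 steps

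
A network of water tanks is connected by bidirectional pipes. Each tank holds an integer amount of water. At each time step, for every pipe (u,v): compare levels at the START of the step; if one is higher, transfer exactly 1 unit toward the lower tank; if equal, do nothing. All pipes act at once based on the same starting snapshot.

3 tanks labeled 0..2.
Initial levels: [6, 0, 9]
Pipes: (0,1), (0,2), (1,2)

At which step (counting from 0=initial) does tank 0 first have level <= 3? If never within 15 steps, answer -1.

Step 1: flows [0->1,2->0,2->1] -> levels [6 2 7]
Step 2: flows [0->1,2->0,2->1] -> levels [6 4 5]
Step 3: flows [0->1,0->2,2->1] -> levels [4 6 5]
Step 4: flows [1->0,2->0,1->2] -> levels [6 4 5]
  -> period-2 cycle (repeats step 2); tank 0 never drops to <=3
Tank 0 never reaches <=3 within 15 steps

Answer: -1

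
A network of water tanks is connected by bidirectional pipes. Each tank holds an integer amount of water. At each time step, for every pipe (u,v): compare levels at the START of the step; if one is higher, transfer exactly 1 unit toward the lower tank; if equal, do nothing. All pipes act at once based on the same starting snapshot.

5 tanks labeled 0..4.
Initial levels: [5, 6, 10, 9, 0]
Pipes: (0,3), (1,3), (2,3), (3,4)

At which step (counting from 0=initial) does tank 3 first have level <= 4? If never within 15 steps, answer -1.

Step 1: flows [3->0,3->1,2->3,3->4] -> levels [6 7 9 7 1]
Step 2: flows [3->0,1=3,2->3,3->4] -> levels [7 7 8 6 2]
Step 3: flows [0->3,1->3,2->3,3->4] -> levels [6 6 7 8 3]
Step 4: flows [3->0,3->1,3->2,3->4] -> levels [7 7 8 4 4]
Tank 3 first reaches <=4 at step 4

Answer: 4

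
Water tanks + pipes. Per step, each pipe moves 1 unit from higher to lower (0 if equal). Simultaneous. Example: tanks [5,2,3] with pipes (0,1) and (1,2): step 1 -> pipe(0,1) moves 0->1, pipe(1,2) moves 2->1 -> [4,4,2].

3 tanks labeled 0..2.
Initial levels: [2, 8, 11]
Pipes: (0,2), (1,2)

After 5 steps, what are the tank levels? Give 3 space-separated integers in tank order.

Answer: 7 7 7

Derivation:
Step 1: flows [2->0,2->1] -> levels [3 9 9]
Step 2: flows [2->0,1=2] -> levels [4 9 8]
Step 3: flows [2->0,1->2] -> levels [5 8 8]
Step 4: flows [2->0,1=2] -> levels [6 8 7]
Step 5: flows [2->0,1->2] -> levels [7 7 7]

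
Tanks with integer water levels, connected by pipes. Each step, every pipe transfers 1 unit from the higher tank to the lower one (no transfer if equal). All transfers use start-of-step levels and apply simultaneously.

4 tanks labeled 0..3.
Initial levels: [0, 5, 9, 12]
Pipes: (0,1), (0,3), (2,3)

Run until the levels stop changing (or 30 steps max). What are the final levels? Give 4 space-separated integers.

Answer: 7 6 7 6

Derivation:
Step 1: flows [1->0,3->0,3->2] -> levels [2 4 10 10]
Step 2: flows [1->0,3->0,2=3] -> levels [4 3 10 9]
Step 3: flows [0->1,3->0,2->3] -> levels [4 4 9 9]
Step 4: flows [0=1,3->0,2=3] -> levels [5 4 9 8]
Step 5: flows [0->1,3->0,2->3] -> levels [5 5 8 8]
Step 6: flows [0=1,3->0,2=3] -> levels [6 5 8 7]
Step 7: flows [0->1,3->0,2->3] -> levels [6 6 7 7]
Step 8: flows [0=1,3->0,2=3] -> levels [7 6 7 6]
Step 9: flows [0->1,0->3,2->3] -> levels [5 7 6 8]
Step 10: flows [1->0,3->0,3->2] -> levels [7 6 7 6]
  -> period-2 cycle: step 10 state = step 8 state; never stabilizes
  -> state at step 30: (30-8) mod 2 = 0, same as step 8 -> [7 6 7 6]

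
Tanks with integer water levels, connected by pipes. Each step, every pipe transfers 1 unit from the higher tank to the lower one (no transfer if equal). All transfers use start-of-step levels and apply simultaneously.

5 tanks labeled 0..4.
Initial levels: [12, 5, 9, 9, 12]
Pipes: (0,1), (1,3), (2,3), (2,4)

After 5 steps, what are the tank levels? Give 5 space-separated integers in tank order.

Step 1: flows [0->1,3->1,2=3,4->2] -> levels [11 7 10 8 11]
Step 2: flows [0->1,3->1,2->3,4->2] -> levels [10 9 10 8 10]
Step 3: flows [0->1,1->3,2->3,2=4] -> levels [9 9 9 10 10]
Step 4: flows [0=1,3->1,3->2,4->2] -> levels [9 10 11 8 9]
Step 5: flows [1->0,1->3,2->3,2->4] -> levels [10 8 9 10 10]

Answer: 10 8 9 10 10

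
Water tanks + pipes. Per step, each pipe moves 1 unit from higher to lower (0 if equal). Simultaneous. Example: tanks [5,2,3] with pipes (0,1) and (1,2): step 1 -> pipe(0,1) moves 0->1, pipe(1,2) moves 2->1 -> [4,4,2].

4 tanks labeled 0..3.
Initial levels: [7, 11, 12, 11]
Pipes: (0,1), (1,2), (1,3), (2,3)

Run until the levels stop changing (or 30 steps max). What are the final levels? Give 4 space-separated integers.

Answer: 10 12 10 9

Derivation:
Step 1: flows [1->0,2->1,1=3,2->3] -> levels [8 11 10 12]
Step 2: flows [1->0,1->2,3->1,3->2] -> levels [9 10 12 10]
Step 3: flows [1->0,2->1,1=3,2->3] -> levels [10 10 10 11]
Step 4: flows [0=1,1=2,3->1,3->2] -> levels [10 11 11 9]
Step 5: flows [1->0,1=2,1->3,2->3] -> levels [11 9 10 11]
Step 6: flows [0->1,2->1,3->1,3->2] -> levels [10 12 10 9]
Step 7: flows [1->0,1->2,1->3,2->3] -> levels [11 9 10 11]
  -> period-2 cycle: step 7 state = step 5 state; never stabilizes
  -> state at step 30: (30-5) mod 2 = 1, same as step 6 -> [10 12 10 9]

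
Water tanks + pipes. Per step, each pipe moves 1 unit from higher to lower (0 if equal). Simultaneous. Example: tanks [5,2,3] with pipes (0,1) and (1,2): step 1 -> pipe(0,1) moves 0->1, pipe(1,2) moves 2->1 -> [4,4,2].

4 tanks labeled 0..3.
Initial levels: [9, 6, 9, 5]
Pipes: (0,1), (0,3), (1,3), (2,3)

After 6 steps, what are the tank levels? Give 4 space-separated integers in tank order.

Answer: 7 8 8 6

Derivation:
Step 1: flows [0->1,0->3,1->3,2->3] -> levels [7 6 8 8]
Step 2: flows [0->1,3->0,3->1,2=3] -> levels [7 8 8 6]
Step 3: flows [1->0,0->3,1->3,2->3] -> levels [7 6 7 9]
Step 4: flows [0->1,3->0,3->1,3->2] -> levels [7 8 8 6]
  -> period-2 cycle: step 4 state = step 2 state
  -> state at step 6: (6-2) mod 2 = 0, same as step 2 -> [7 8 8 6]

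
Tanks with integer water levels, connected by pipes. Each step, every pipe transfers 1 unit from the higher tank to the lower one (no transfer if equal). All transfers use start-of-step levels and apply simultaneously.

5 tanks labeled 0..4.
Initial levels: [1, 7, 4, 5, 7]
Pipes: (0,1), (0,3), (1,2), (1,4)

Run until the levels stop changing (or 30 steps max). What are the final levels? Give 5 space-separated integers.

Answer: 5 3 6 4 6

Derivation:
Step 1: flows [1->0,3->0,1->2,1=4] -> levels [3 5 5 4 7]
Step 2: flows [1->0,3->0,1=2,4->1] -> levels [5 5 5 3 6]
Step 3: flows [0=1,0->3,1=2,4->1] -> levels [4 6 5 4 5]
Step 4: flows [1->0,0=3,1->2,1->4] -> levels [5 3 6 4 6]
Step 5: flows [0->1,0->3,2->1,4->1] -> levels [3 6 5 5 5]
Step 6: flows [1->0,3->0,1->2,1->4] -> levels [5 3 6 4 6]
  -> period-2 cycle: step 6 state = step 4 state; never stabilizes
  -> state at step 30: (30-4) mod 2 = 0, same as step 4 -> [5 3 6 4 6]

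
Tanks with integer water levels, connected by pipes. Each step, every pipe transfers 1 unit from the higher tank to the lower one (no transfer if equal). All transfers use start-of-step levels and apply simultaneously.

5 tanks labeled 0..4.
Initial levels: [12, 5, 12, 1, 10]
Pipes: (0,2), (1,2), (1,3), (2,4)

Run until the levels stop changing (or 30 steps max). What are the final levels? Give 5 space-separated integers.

Step 1: flows [0=2,2->1,1->3,2->4] -> levels [12 5 10 2 11]
Step 2: flows [0->2,2->1,1->3,4->2] -> levels [11 5 11 3 10]
Step 3: flows [0=2,2->1,1->3,2->4] -> levels [11 5 9 4 11]
Step 4: flows [0->2,2->1,1->3,4->2] -> levels [10 5 10 5 10]
Step 5: flows [0=2,2->1,1=3,2=4] -> levels [10 6 9 5 10]
Step 6: flows [0->2,2->1,1->3,4->2] -> levels [9 6 10 6 9]
Step 7: flows [2->0,2->1,1=3,2->4] -> levels [10 7 7 6 10]
Step 8: flows [0->2,1=2,1->3,4->2] -> levels [9 6 9 7 9]
Step 9: flows [0=2,2->1,3->1,2=4] -> levels [9 8 8 6 9]
Step 10: flows [0->2,1=2,1->3,4->2] -> levels [8 7 10 7 8]
Step 11: flows [2->0,2->1,1=3,2->4] -> levels [9 8 7 7 9]
Step 12: flows [0->2,1->2,1->3,4->2] -> levels [8 6 10 8 8]
Step 13: flows [2->0,2->1,3->1,2->4] -> levels [9 8 7 7 9]
  -> period-2 cycle: step 13 state = step 11 state; never stabilizes
  -> state at step 30: (30-11) mod 2 = 1, same as step 12 -> [8 6 10 8 8]

Answer: 8 6 10 8 8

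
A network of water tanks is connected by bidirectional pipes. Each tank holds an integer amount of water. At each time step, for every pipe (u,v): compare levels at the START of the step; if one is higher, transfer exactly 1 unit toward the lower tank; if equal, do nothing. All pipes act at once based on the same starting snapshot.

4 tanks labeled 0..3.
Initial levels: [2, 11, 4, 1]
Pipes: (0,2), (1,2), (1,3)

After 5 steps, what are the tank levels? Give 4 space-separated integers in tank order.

Step 1: flows [2->0,1->2,1->3] -> levels [3 9 4 2]
Step 2: flows [2->0,1->2,1->3] -> levels [4 7 4 3]
Step 3: flows [0=2,1->2,1->3] -> levels [4 5 5 4]
Step 4: flows [2->0,1=2,1->3] -> levels [5 4 4 5]
Step 5: flows [0->2,1=2,3->1] -> levels [4 5 5 4]

Answer: 4 5 5 4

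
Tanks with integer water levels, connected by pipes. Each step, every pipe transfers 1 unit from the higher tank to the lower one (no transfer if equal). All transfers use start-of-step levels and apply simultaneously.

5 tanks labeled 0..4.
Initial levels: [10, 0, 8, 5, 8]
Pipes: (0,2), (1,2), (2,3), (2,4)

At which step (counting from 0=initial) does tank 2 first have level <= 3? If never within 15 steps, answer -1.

Step 1: flows [0->2,2->1,2->3,2=4] -> levels [9 1 7 6 8]
Step 2: flows [0->2,2->1,2->3,4->2] -> levels [8 2 7 7 7]
Step 3: flows [0->2,2->1,2=3,2=4] -> levels [7 3 7 7 7]
Step 4: flows [0=2,2->1,2=3,2=4] -> levels [7 4 6 7 7]
Step 5: flows [0->2,2->1,3->2,4->2] -> levels [6 5 8 6 6]
Step 6: flows [2->0,2->1,2->3,2->4] -> levels [7 6 4 7 7]
Step 7: flows [0->2,1->2,3->2,4->2] -> levels [6 5 8 6 6]
  -> period-2 cycle (repeats step 5); tank 2 never drops to <=3
Tank 2 never reaches <=3 within 15 steps

Answer: -1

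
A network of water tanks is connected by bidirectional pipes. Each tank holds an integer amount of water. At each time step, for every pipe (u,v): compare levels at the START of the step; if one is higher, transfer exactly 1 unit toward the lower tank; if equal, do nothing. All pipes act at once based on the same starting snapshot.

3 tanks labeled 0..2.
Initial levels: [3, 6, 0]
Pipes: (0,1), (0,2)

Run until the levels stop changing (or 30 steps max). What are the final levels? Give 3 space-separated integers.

Answer: 3 3 3

Derivation:
Step 1: flows [1->0,0->2] -> levels [3 5 1]
Step 2: flows [1->0,0->2] -> levels [3 4 2]
Step 3: flows [1->0,0->2] -> levels [3 3 3]
Step 4: flows [0=1,0=2] -> levels [3 3 3]
  -> stable (no change)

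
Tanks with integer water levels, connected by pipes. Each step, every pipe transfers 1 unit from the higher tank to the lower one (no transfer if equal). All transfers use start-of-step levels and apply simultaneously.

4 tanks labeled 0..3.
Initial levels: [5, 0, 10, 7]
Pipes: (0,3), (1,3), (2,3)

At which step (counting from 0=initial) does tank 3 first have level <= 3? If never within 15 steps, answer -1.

Step 1: flows [3->0,3->1,2->3] -> levels [6 1 9 6]
Step 2: flows [0=3,3->1,2->3] -> levels [6 2 8 6]
Step 3: flows [0=3,3->1,2->3] -> levels [6 3 7 6]
Step 4: flows [0=3,3->1,2->3] -> levels [6 4 6 6]
Step 5: flows [0=3,3->1,2=3] -> levels [6 5 6 5]
Step 6: flows [0->3,1=3,2->3] -> levels [5 5 5 7]
Step 7: flows [3->0,3->1,3->2] -> levels [6 6 6 4]
Step 8: flows [0->3,1->3,2->3] -> levels [5 5 5 7]
  -> period-2 cycle (repeats step 6); tank 3 never drops to <=3
Tank 3 never reaches <=3 within 15 steps

Answer: -1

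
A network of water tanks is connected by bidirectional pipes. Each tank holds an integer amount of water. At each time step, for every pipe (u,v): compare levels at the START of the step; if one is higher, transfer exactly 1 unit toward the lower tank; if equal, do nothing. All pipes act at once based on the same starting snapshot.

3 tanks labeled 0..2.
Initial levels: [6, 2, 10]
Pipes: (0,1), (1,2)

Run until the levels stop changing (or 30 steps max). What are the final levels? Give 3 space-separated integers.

Step 1: flows [0->1,2->1] -> levels [5 4 9]
Step 2: flows [0->1,2->1] -> levels [4 6 8]
Step 3: flows [1->0,2->1] -> levels [5 6 7]
Step 4: flows [1->0,2->1] -> levels [6 6 6]
Step 5: flows [0=1,1=2] -> levels [6 6 6]
  -> stable (no change)

Answer: 6 6 6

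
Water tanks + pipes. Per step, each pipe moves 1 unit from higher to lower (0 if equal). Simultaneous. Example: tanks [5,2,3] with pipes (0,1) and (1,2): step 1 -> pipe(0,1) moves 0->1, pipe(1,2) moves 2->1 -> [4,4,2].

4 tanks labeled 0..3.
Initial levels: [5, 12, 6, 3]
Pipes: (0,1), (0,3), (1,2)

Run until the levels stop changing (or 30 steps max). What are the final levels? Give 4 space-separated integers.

Answer: 5 8 6 7

Derivation:
Step 1: flows [1->0,0->3,1->2] -> levels [5 10 7 4]
Step 2: flows [1->0,0->3,1->2] -> levels [5 8 8 5]
Step 3: flows [1->0,0=3,1=2] -> levels [6 7 8 5]
Step 4: flows [1->0,0->3,2->1] -> levels [6 7 7 6]
Step 5: flows [1->0,0=3,1=2] -> levels [7 6 7 6]
Step 6: flows [0->1,0->3,2->1] -> levels [5 8 6 7]
Step 7: flows [1->0,3->0,1->2] -> levels [7 6 7 6]
  -> period-2 cycle: step 7 state = step 5 state; never stabilizes
  -> state at step 30: (30-5) mod 2 = 1, same as step 6 -> [5 8 6 7]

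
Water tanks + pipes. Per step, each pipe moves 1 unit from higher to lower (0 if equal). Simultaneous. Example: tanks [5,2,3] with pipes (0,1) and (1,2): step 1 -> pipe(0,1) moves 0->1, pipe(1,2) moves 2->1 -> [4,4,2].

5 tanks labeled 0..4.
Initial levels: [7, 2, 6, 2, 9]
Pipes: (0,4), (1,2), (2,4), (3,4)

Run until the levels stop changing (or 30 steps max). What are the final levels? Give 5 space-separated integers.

Answer: 5 6 4 5 6

Derivation:
Step 1: flows [4->0,2->1,4->2,4->3] -> levels [8 3 6 3 6]
Step 2: flows [0->4,2->1,2=4,4->3] -> levels [7 4 5 4 6]
Step 3: flows [0->4,2->1,4->2,4->3] -> levels [6 5 5 5 5]
Step 4: flows [0->4,1=2,2=4,3=4] -> levels [5 5 5 5 6]
Step 5: flows [4->0,1=2,4->2,4->3] -> levels [6 5 6 6 3]
Step 6: flows [0->4,2->1,2->4,3->4] -> levels [5 6 4 5 6]
Step 7: flows [4->0,1->2,4->2,4->3] -> levels [6 5 6 6 3]
  -> period-2 cycle: step 7 state = step 5 state; never stabilizes
  -> state at step 30: (30-5) mod 2 = 1, same as step 6 -> [5 6 4 5 6]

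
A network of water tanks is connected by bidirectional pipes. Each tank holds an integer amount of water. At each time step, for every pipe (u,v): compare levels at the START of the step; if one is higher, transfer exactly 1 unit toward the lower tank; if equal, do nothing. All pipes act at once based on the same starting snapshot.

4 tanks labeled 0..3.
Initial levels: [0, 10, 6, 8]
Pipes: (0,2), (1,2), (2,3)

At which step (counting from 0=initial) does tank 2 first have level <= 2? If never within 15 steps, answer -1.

Step 1: flows [2->0,1->2,3->2] -> levels [1 9 7 7]
Step 2: flows [2->0,1->2,2=3] -> levels [2 8 7 7]
Step 3: flows [2->0,1->2,2=3] -> levels [3 7 7 7]
Step 4: flows [2->0,1=2,2=3] -> levels [4 7 6 7]
Step 5: flows [2->0,1->2,3->2] -> levels [5 6 7 6]
Step 6: flows [2->0,2->1,2->3] -> levels [6 7 4 7]
Step 7: flows [0->2,1->2,3->2] -> levels [5 6 7 6]
  -> period-2 cycle (repeats step 5); tank 2 never drops to <=2
Tank 2 never reaches <=2 within 15 steps

Answer: -1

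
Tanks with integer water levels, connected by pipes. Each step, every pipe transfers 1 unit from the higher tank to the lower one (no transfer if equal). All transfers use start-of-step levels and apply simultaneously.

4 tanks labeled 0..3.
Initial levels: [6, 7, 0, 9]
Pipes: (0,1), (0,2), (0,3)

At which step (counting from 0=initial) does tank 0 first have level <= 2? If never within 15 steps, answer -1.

Step 1: flows [1->0,0->2,3->0] -> levels [7 6 1 8]
Step 2: flows [0->1,0->2,3->0] -> levels [6 7 2 7]
Step 3: flows [1->0,0->2,3->0] -> levels [7 6 3 6]
Step 4: flows [0->1,0->2,0->3] -> levels [4 7 4 7]
Step 5: flows [1->0,0=2,3->0] -> levels [6 6 4 6]
Step 6: flows [0=1,0->2,0=3] -> levels [5 6 5 6]
Step 7: flows [1->0,0=2,3->0] -> levels [7 5 5 5]
Step 8: flows [0->1,0->2,0->3] -> levels [4 6 6 6]
Step 9: flows [1->0,2->0,3->0] -> levels [7 5 5 5]
  -> period-2 cycle (repeats step 7); tank 0 never drops to <=2
Tank 0 never reaches <=2 within 15 steps

Answer: -1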